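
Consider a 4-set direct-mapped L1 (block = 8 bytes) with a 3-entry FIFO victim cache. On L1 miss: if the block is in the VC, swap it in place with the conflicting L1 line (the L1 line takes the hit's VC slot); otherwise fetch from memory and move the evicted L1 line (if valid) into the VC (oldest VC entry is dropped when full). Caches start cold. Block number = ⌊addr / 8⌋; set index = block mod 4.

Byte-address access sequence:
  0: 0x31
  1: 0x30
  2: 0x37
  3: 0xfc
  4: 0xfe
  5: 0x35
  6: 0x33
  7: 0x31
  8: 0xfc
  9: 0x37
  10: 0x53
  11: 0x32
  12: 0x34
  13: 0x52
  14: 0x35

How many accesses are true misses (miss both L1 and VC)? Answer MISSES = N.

0: 0x31 (blk 6, set 2) → MISS  vc=[]
1: 0x30 (blk 6, set 2) → L1-HIT  vc=[]
2: 0x37 (blk 6, set 2) → L1-HIT  vc=[]
3: 0xfc (blk 31, set 3) → MISS  vc=[]
4: 0xfe (blk 31, set 3) → L1-HIT  vc=[]
5: 0x35 (blk 6, set 2) → L1-HIT  vc=[]
6: 0x33 (blk 6, set 2) → L1-HIT  vc=[]
7: 0x31 (blk 6, set 2) → L1-HIT  vc=[]
8: 0xfc (blk 31, set 3) → L1-HIT  vc=[]
9: 0x37 (blk 6, set 2) → L1-HIT  vc=[]
10: 0x53 (blk 10, set 2) → MISS  vc=[6]
11: 0x32 (blk 6, set 2) → VC-HIT  vc=[10]
12: 0x34 (blk 6, set 2) → L1-HIT  vc=[10]
13: 0x52 (blk 10, set 2) → VC-HIT  vc=[6]
14: 0x35 (blk 6, set 2) → VC-HIT  vc=[10]

MISSES = 3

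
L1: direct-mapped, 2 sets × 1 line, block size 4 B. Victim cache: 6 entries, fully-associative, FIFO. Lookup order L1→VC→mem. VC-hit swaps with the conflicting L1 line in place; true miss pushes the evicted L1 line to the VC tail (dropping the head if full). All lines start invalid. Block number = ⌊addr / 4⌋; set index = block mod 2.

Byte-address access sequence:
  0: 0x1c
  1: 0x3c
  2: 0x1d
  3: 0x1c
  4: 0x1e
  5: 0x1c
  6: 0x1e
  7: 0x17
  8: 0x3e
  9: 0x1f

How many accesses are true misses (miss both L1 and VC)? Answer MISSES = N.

MISSES = 3

0: 0x1c (blk 7, set 1) → MISS  vc=[]
1: 0x3c (blk 15, set 1) → MISS  vc=[7]
2: 0x1d (blk 7, set 1) → VC-HIT  vc=[15]
3: 0x1c (blk 7, set 1) → L1-HIT  vc=[15]
4: 0x1e (blk 7, set 1) → L1-HIT  vc=[15]
5: 0x1c (blk 7, set 1) → L1-HIT  vc=[15]
6: 0x1e (blk 7, set 1) → L1-HIT  vc=[15]
7: 0x17 (blk 5, set 1) → MISS  vc=[15, 7]
8: 0x3e (blk 15, set 1) → VC-HIT  vc=[5, 7]
9: 0x1f (blk 7, set 1) → VC-HIT  vc=[5, 15]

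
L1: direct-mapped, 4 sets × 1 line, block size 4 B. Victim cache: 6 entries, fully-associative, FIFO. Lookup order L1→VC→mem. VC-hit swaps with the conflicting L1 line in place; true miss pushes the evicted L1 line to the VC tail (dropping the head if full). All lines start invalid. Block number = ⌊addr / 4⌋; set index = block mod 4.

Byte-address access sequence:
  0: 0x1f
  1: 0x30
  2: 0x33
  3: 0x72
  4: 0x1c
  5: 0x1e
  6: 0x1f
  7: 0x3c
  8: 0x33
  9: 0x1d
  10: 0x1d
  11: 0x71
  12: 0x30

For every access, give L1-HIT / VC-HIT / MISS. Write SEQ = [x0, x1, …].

SEQ = [MISS, MISS, L1-HIT, MISS, L1-HIT, L1-HIT, L1-HIT, MISS, VC-HIT, VC-HIT, L1-HIT, VC-HIT, VC-HIT]

#0 0x1f→b7/s3 MISS; vc=[]
#1 0x30→b12/s0 MISS; vc=[]
#2 0x33→b12/s0 L1-HIT; vc=[]
#3 0x72→b28/s0 MISS; vc=[12]
#4 0x1c→b7/s3 L1-HIT; vc=[12]
#5 0x1e→b7/s3 L1-HIT; vc=[12]
#6 0x1f→b7/s3 L1-HIT; vc=[12]
#7 0x3c→b15/s3 MISS; vc=[12,7]
#8 0x33→b12/s0 VC-HIT; vc=[28,7]
#9 0x1d→b7/s3 VC-HIT; vc=[28,15]
#10 0x1d→b7/s3 L1-HIT; vc=[28,15]
#11 0x71→b28/s0 VC-HIT; vc=[12,15]
#12 0x30→b12/s0 VC-HIT; vc=[28,15]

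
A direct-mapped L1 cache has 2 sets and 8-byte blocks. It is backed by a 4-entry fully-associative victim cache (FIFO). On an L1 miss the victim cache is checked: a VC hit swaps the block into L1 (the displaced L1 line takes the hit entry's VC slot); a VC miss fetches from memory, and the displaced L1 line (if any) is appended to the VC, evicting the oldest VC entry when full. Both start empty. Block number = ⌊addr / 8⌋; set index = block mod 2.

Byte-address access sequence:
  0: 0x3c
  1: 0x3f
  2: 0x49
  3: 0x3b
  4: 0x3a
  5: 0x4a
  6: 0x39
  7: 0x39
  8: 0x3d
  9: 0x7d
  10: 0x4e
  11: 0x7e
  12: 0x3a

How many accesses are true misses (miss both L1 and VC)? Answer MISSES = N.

  [0] addr=0x3c blk=7 s=1: MISS | VC []
  [1] addr=0x3f blk=7 s=1: L1-HIT | VC []
  [2] addr=0x49 blk=9 s=1: MISS | VC [7]
  [3] addr=0x3b blk=7 s=1: VC-HIT | VC [9]
  [4] addr=0x3a blk=7 s=1: L1-HIT | VC [9]
  [5] addr=0x4a blk=9 s=1: VC-HIT | VC [7]
  [6] addr=0x39 blk=7 s=1: VC-HIT | VC [9]
  [7] addr=0x39 blk=7 s=1: L1-HIT | VC [9]
  [8] addr=0x3d blk=7 s=1: L1-HIT | VC [9]
  [9] addr=0x7d blk=15 s=1: MISS | VC [9, 7]
  [10] addr=0x4e blk=9 s=1: VC-HIT | VC [15, 7]
  [11] addr=0x7e blk=15 s=1: VC-HIT | VC [9, 7]
  [12] addr=0x3a blk=7 s=1: VC-HIT | VC [9, 15]

MISSES = 3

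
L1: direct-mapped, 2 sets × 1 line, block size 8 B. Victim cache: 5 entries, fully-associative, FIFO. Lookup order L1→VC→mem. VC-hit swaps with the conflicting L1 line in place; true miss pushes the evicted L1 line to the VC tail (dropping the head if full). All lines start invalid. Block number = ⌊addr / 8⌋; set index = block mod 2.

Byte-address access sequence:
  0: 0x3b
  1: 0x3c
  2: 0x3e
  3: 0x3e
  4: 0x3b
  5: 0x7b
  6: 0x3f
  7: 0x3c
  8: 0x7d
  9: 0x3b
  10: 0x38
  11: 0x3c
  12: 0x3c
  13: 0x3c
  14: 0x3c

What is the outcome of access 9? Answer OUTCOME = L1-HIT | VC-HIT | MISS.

#0 0x3b→b7/s1 MISS; vc=[]
#1 0x3c→b7/s1 L1-HIT; vc=[]
#2 0x3e→b7/s1 L1-HIT; vc=[]
#3 0x3e→b7/s1 L1-HIT; vc=[]
#4 0x3b→b7/s1 L1-HIT; vc=[]
#5 0x7b→b15/s1 MISS; vc=[7]
#6 0x3f→b7/s1 VC-HIT; vc=[15]
#7 0x3c→b7/s1 L1-HIT; vc=[15]
#8 0x7d→b15/s1 VC-HIT; vc=[7]
#9 0x3b→b7/s1 VC-HIT; vc=[15]
#10 0x38→b7/s1 L1-HIT; vc=[15]
#11 0x3c→b7/s1 L1-HIT; vc=[15]
#12 0x3c→b7/s1 L1-HIT; vc=[15]
#13 0x3c→b7/s1 L1-HIT; vc=[15]
#14 0x3c→b7/s1 L1-HIT; vc=[15]

OUTCOME = VC-HIT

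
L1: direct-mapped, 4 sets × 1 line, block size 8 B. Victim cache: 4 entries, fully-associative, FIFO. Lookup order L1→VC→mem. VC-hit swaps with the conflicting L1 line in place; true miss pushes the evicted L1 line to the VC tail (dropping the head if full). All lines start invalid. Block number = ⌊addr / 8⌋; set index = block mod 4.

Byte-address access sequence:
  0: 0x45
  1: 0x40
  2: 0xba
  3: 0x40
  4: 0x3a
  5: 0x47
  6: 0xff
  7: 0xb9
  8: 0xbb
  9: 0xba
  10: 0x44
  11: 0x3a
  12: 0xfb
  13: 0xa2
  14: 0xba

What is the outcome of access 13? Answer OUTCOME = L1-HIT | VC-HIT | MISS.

#0 0x45→b8/s0 MISS; vc=[]
#1 0x40→b8/s0 L1-HIT; vc=[]
#2 0xba→b23/s3 MISS; vc=[]
#3 0x40→b8/s0 L1-HIT; vc=[]
#4 0x3a→b7/s3 MISS; vc=[23]
#5 0x47→b8/s0 L1-HIT; vc=[23]
#6 0xff→b31/s3 MISS; vc=[23,7]
#7 0xb9→b23/s3 VC-HIT; vc=[31,7]
#8 0xbb→b23/s3 L1-HIT; vc=[31,7]
#9 0xba→b23/s3 L1-HIT; vc=[31,7]
#10 0x44→b8/s0 L1-HIT; vc=[31,7]
#11 0x3a→b7/s3 VC-HIT; vc=[31,23]
#12 0xfb→b31/s3 VC-HIT; vc=[7,23]
#13 0xa2→b20/s0 MISS; vc=[7,23,8]
#14 0xba→b23/s3 VC-HIT; vc=[7,31,8]

OUTCOME = MISS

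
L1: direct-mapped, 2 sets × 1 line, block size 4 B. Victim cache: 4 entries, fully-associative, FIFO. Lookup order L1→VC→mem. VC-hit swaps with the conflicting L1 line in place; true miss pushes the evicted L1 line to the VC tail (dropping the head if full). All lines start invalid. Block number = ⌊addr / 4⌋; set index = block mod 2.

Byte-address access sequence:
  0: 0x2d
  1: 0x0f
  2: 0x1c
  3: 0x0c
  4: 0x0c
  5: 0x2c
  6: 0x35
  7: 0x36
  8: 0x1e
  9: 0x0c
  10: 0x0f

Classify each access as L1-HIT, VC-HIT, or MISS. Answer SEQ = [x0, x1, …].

  [0] addr=0x2d blk=11 s=1: MISS | VC []
  [1] addr=0xf blk=3 s=1: MISS | VC [11]
  [2] addr=0x1c blk=7 s=1: MISS | VC [11, 3]
  [3] addr=0xc blk=3 s=1: VC-HIT | VC [11, 7]
  [4] addr=0xc blk=3 s=1: L1-HIT | VC [11, 7]
  [5] addr=0x2c blk=11 s=1: VC-HIT | VC [3, 7]
  [6] addr=0x35 blk=13 s=1: MISS | VC [3, 7, 11]
  [7] addr=0x36 blk=13 s=1: L1-HIT | VC [3, 7, 11]
  [8] addr=0x1e blk=7 s=1: VC-HIT | VC [3, 13, 11]
  [9] addr=0xc blk=3 s=1: VC-HIT | VC [7, 13, 11]
  [10] addr=0xf blk=3 s=1: L1-HIT | VC [7, 13, 11]

SEQ = [MISS, MISS, MISS, VC-HIT, L1-HIT, VC-HIT, MISS, L1-HIT, VC-HIT, VC-HIT, L1-HIT]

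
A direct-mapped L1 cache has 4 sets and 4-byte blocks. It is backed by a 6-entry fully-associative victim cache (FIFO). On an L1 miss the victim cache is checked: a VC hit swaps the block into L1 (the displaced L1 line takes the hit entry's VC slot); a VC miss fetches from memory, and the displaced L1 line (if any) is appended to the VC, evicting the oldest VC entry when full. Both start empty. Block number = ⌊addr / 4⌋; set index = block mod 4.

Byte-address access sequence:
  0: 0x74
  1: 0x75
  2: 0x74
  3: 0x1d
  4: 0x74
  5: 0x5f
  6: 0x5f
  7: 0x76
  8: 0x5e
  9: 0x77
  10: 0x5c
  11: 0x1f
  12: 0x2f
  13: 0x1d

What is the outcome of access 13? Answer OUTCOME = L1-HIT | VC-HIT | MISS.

  [0] addr=0x74 blk=29 s=1: MISS | VC []
  [1] addr=0x75 blk=29 s=1: L1-HIT | VC []
  [2] addr=0x74 blk=29 s=1: L1-HIT | VC []
  [3] addr=0x1d blk=7 s=3: MISS | VC []
  [4] addr=0x74 blk=29 s=1: L1-HIT | VC []
  [5] addr=0x5f blk=23 s=3: MISS | VC [7]
  [6] addr=0x5f blk=23 s=3: L1-HIT | VC [7]
  [7] addr=0x76 blk=29 s=1: L1-HIT | VC [7]
  [8] addr=0x5e blk=23 s=3: L1-HIT | VC [7]
  [9] addr=0x77 blk=29 s=1: L1-HIT | VC [7]
  [10] addr=0x5c blk=23 s=3: L1-HIT | VC [7]
  [11] addr=0x1f blk=7 s=3: VC-HIT | VC [23]
  [12] addr=0x2f blk=11 s=3: MISS | VC [23, 7]
  [13] addr=0x1d blk=7 s=3: VC-HIT | VC [23, 11]

OUTCOME = VC-HIT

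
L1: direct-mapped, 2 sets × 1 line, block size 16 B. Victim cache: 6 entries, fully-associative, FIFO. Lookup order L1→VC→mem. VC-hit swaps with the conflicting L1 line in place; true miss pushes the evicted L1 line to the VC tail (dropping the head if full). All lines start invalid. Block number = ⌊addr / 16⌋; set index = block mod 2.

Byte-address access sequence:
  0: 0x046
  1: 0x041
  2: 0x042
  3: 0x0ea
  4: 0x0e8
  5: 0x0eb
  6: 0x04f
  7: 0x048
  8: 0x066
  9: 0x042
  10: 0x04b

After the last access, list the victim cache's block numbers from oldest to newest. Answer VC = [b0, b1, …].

  [0] addr=0x46 blk=4 s=0: MISS | VC []
  [1] addr=0x41 blk=4 s=0: L1-HIT | VC []
  [2] addr=0x42 blk=4 s=0: L1-HIT | VC []
  [3] addr=0xea blk=14 s=0: MISS | VC [4]
  [4] addr=0xe8 blk=14 s=0: L1-HIT | VC [4]
  [5] addr=0xeb blk=14 s=0: L1-HIT | VC [4]
  [6] addr=0x4f blk=4 s=0: VC-HIT | VC [14]
  [7] addr=0x48 blk=4 s=0: L1-HIT | VC [14]
  [8] addr=0x66 blk=6 s=0: MISS | VC [14, 4]
  [9] addr=0x42 blk=4 s=0: VC-HIT | VC [14, 6]
  [10] addr=0x4b blk=4 s=0: L1-HIT | VC [14, 6]

VC = [14, 6]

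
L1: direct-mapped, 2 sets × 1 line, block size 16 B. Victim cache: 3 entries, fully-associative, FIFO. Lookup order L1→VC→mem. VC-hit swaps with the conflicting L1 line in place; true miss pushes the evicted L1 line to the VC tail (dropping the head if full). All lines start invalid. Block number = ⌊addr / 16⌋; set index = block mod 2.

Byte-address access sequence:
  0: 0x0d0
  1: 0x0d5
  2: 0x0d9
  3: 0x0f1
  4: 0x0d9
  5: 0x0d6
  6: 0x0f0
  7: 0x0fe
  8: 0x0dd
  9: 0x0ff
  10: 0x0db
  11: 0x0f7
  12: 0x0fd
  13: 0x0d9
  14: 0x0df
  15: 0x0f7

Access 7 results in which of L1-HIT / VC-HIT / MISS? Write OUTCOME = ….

#0 0xd0→b13/s1 MISS; vc=[]
#1 0xd5→b13/s1 L1-HIT; vc=[]
#2 0xd9→b13/s1 L1-HIT; vc=[]
#3 0xf1→b15/s1 MISS; vc=[13]
#4 0xd9→b13/s1 VC-HIT; vc=[15]
#5 0xd6→b13/s1 L1-HIT; vc=[15]
#6 0xf0→b15/s1 VC-HIT; vc=[13]
#7 0xfe→b15/s1 L1-HIT; vc=[13]
#8 0xdd→b13/s1 VC-HIT; vc=[15]
#9 0xff→b15/s1 VC-HIT; vc=[13]
#10 0xdb→b13/s1 VC-HIT; vc=[15]
#11 0xf7→b15/s1 VC-HIT; vc=[13]
#12 0xfd→b15/s1 L1-HIT; vc=[13]
#13 0xd9→b13/s1 VC-HIT; vc=[15]
#14 0xdf→b13/s1 L1-HIT; vc=[15]
#15 0xf7→b15/s1 VC-HIT; vc=[13]

OUTCOME = L1-HIT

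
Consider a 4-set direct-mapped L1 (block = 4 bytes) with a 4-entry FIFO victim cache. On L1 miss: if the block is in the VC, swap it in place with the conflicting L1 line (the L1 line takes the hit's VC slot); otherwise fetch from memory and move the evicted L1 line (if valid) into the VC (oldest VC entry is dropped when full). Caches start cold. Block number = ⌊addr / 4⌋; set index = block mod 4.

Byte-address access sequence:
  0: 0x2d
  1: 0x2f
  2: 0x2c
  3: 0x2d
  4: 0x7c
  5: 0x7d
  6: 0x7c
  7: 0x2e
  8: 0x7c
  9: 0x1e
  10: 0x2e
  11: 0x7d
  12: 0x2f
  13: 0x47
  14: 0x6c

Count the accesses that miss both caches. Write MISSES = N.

0: 0x2d (blk 11, set 3) → MISS  vc=[]
1: 0x2f (blk 11, set 3) → L1-HIT  vc=[]
2: 0x2c (blk 11, set 3) → L1-HIT  vc=[]
3: 0x2d (blk 11, set 3) → L1-HIT  vc=[]
4: 0x7c (blk 31, set 3) → MISS  vc=[11]
5: 0x7d (blk 31, set 3) → L1-HIT  vc=[11]
6: 0x7c (blk 31, set 3) → L1-HIT  vc=[11]
7: 0x2e (blk 11, set 3) → VC-HIT  vc=[31]
8: 0x7c (blk 31, set 3) → VC-HIT  vc=[11]
9: 0x1e (blk 7, set 3) → MISS  vc=[11, 31]
10: 0x2e (blk 11, set 3) → VC-HIT  vc=[7, 31]
11: 0x7d (blk 31, set 3) → VC-HIT  vc=[7, 11]
12: 0x2f (blk 11, set 3) → VC-HIT  vc=[7, 31]
13: 0x47 (blk 17, set 1) → MISS  vc=[7, 31]
14: 0x6c (blk 27, set 3) → MISS  vc=[7, 31, 11]

MISSES = 5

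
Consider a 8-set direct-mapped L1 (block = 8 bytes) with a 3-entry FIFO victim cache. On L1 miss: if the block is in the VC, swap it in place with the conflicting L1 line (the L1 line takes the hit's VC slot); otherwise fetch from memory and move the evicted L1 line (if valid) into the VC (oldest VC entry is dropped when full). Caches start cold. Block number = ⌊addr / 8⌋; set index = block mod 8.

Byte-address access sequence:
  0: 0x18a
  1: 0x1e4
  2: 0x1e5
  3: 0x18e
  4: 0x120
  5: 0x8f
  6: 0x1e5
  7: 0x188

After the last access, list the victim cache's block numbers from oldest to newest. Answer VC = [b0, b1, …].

0: 0x18a (blk 49, set 1) → MISS  vc=[]
1: 0x1e4 (blk 60, set 4) → MISS  vc=[]
2: 0x1e5 (blk 60, set 4) → L1-HIT  vc=[]
3: 0x18e (blk 49, set 1) → L1-HIT  vc=[]
4: 0x120 (blk 36, set 4) → MISS  vc=[60]
5: 0x8f (blk 17, set 1) → MISS  vc=[60, 49]
6: 0x1e5 (blk 60, set 4) → VC-HIT  vc=[36, 49]
7: 0x188 (blk 49, set 1) → VC-HIT  vc=[36, 17]

VC = [36, 17]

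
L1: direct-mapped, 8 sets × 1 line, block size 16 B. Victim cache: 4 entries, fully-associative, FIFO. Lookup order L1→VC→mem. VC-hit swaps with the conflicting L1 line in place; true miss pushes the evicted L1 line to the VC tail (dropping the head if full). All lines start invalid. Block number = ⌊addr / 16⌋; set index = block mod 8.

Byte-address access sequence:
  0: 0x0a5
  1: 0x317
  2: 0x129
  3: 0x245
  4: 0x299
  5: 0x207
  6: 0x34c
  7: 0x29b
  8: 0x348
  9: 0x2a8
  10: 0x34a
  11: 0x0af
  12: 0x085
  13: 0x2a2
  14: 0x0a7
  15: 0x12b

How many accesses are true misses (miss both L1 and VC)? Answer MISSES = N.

#0 0xa5→b10/s2 MISS; vc=[]
#1 0x317→b49/s1 MISS; vc=[]
#2 0x129→b18/s2 MISS; vc=[10]
#3 0x245→b36/s4 MISS; vc=[10]
#4 0x299→b41/s1 MISS; vc=[10,49]
#5 0x207→b32/s0 MISS; vc=[10,49]
#6 0x34c→b52/s4 MISS; vc=[10,49,36]
#7 0x29b→b41/s1 L1-HIT; vc=[10,49,36]
#8 0x348→b52/s4 L1-HIT; vc=[10,49,36]
#9 0x2a8→b42/s2 MISS; vc=[10,49,36,18]
#10 0x34a→b52/s4 L1-HIT; vc=[10,49,36,18]
#11 0xaf→b10/s2 VC-HIT; vc=[42,49,36,18]
#12 0x85→b8/s0 MISS; vc=[49,36,18,32]
#13 0x2a2→b42/s2 MISS; vc=[36,18,32,10]
#14 0xa7→b10/s2 VC-HIT; vc=[36,18,32,42]
#15 0x12b→b18/s2 VC-HIT; vc=[36,10,32,42]

MISSES = 10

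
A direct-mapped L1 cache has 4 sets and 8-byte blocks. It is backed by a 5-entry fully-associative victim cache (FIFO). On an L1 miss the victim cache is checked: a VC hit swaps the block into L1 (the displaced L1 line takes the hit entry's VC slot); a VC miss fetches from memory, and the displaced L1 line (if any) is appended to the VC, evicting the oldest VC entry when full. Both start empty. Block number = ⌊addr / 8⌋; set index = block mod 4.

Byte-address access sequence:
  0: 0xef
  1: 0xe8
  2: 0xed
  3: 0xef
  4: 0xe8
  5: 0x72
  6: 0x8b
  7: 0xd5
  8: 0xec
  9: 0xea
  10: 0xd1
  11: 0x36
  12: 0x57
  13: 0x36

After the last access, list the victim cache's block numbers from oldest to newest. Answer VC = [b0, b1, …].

VC = [17, 14, 26, 10]

  [0] addr=0xef blk=29 s=1: MISS | VC []
  [1] addr=0xe8 blk=29 s=1: L1-HIT | VC []
  [2] addr=0xed blk=29 s=1: L1-HIT | VC []
  [3] addr=0xef blk=29 s=1: L1-HIT | VC []
  [4] addr=0xe8 blk=29 s=1: L1-HIT | VC []
  [5] addr=0x72 blk=14 s=2: MISS | VC []
  [6] addr=0x8b blk=17 s=1: MISS | VC [29]
  [7] addr=0xd5 blk=26 s=2: MISS | VC [29, 14]
  [8] addr=0xec blk=29 s=1: VC-HIT | VC [17, 14]
  [9] addr=0xea blk=29 s=1: L1-HIT | VC [17, 14]
  [10] addr=0xd1 blk=26 s=2: L1-HIT | VC [17, 14]
  [11] addr=0x36 blk=6 s=2: MISS | VC [17, 14, 26]
  [12] addr=0x57 blk=10 s=2: MISS | VC [17, 14, 26, 6]
  [13] addr=0x36 blk=6 s=2: VC-HIT | VC [17, 14, 26, 10]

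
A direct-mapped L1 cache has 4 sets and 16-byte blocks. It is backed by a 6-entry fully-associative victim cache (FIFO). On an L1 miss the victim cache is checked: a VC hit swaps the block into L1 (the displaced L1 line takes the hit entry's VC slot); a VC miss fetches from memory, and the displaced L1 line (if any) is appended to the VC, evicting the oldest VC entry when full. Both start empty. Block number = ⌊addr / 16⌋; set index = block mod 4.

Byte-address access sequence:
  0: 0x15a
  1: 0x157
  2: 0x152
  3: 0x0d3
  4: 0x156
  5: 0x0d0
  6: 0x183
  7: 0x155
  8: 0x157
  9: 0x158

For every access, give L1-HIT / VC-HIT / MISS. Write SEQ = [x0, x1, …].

SEQ = [MISS, L1-HIT, L1-HIT, MISS, VC-HIT, VC-HIT, MISS, VC-HIT, L1-HIT, L1-HIT]

  [0] addr=0x15a blk=21 s=1: MISS | VC []
  [1] addr=0x157 blk=21 s=1: L1-HIT | VC []
  [2] addr=0x152 blk=21 s=1: L1-HIT | VC []
  [3] addr=0xd3 blk=13 s=1: MISS | VC [21]
  [4] addr=0x156 blk=21 s=1: VC-HIT | VC [13]
  [5] addr=0xd0 blk=13 s=1: VC-HIT | VC [21]
  [6] addr=0x183 blk=24 s=0: MISS | VC [21]
  [7] addr=0x155 blk=21 s=1: VC-HIT | VC [13]
  [8] addr=0x157 blk=21 s=1: L1-HIT | VC [13]
  [9] addr=0x158 blk=21 s=1: L1-HIT | VC [13]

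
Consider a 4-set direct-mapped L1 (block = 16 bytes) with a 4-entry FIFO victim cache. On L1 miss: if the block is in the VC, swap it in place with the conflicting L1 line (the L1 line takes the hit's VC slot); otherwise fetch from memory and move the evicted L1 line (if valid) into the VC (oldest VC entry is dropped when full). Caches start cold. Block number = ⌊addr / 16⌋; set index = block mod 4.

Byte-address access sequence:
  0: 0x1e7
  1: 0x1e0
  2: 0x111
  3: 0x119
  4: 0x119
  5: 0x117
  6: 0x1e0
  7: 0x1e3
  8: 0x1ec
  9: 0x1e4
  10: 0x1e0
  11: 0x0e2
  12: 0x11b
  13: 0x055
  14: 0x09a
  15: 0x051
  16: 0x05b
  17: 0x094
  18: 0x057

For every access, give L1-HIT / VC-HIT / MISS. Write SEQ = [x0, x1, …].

SEQ = [MISS, L1-HIT, MISS, L1-HIT, L1-HIT, L1-HIT, L1-HIT, L1-HIT, L1-HIT, L1-HIT, L1-HIT, MISS, L1-HIT, MISS, MISS, VC-HIT, L1-HIT, VC-HIT, VC-HIT]

0: 0x1e7 (blk 30, set 2) → MISS  vc=[]
1: 0x1e0 (blk 30, set 2) → L1-HIT  vc=[]
2: 0x111 (blk 17, set 1) → MISS  vc=[]
3: 0x119 (blk 17, set 1) → L1-HIT  vc=[]
4: 0x119 (blk 17, set 1) → L1-HIT  vc=[]
5: 0x117 (blk 17, set 1) → L1-HIT  vc=[]
6: 0x1e0 (blk 30, set 2) → L1-HIT  vc=[]
7: 0x1e3 (blk 30, set 2) → L1-HIT  vc=[]
8: 0x1ec (blk 30, set 2) → L1-HIT  vc=[]
9: 0x1e4 (blk 30, set 2) → L1-HIT  vc=[]
10: 0x1e0 (blk 30, set 2) → L1-HIT  vc=[]
11: 0xe2 (blk 14, set 2) → MISS  vc=[30]
12: 0x11b (blk 17, set 1) → L1-HIT  vc=[30]
13: 0x55 (blk 5, set 1) → MISS  vc=[30, 17]
14: 0x9a (blk 9, set 1) → MISS  vc=[30, 17, 5]
15: 0x51 (blk 5, set 1) → VC-HIT  vc=[30, 17, 9]
16: 0x5b (blk 5, set 1) → L1-HIT  vc=[30, 17, 9]
17: 0x94 (blk 9, set 1) → VC-HIT  vc=[30, 17, 5]
18: 0x57 (blk 5, set 1) → VC-HIT  vc=[30, 17, 9]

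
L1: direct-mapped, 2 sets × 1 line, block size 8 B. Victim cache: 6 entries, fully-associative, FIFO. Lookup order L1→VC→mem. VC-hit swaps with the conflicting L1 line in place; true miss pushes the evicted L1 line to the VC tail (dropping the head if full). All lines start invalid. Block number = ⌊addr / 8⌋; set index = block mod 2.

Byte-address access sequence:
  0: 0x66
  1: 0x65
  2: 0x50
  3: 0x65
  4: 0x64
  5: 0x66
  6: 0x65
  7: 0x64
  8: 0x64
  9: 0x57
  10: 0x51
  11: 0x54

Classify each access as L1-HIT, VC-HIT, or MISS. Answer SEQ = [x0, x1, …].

SEQ = [MISS, L1-HIT, MISS, VC-HIT, L1-HIT, L1-HIT, L1-HIT, L1-HIT, L1-HIT, VC-HIT, L1-HIT, L1-HIT]

  [0] addr=0x66 blk=12 s=0: MISS | VC []
  [1] addr=0x65 blk=12 s=0: L1-HIT | VC []
  [2] addr=0x50 blk=10 s=0: MISS | VC [12]
  [3] addr=0x65 blk=12 s=0: VC-HIT | VC [10]
  [4] addr=0x64 blk=12 s=0: L1-HIT | VC [10]
  [5] addr=0x66 blk=12 s=0: L1-HIT | VC [10]
  [6] addr=0x65 blk=12 s=0: L1-HIT | VC [10]
  [7] addr=0x64 blk=12 s=0: L1-HIT | VC [10]
  [8] addr=0x64 blk=12 s=0: L1-HIT | VC [10]
  [9] addr=0x57 blk=10 s=0: VC-HIT | VC [12]
  [10] addr=0x51 blk=10 s=0: L1-HIT | VC [12]
  [11] addr=0x54 blk=10 s=0: L1-HIT | VC [12]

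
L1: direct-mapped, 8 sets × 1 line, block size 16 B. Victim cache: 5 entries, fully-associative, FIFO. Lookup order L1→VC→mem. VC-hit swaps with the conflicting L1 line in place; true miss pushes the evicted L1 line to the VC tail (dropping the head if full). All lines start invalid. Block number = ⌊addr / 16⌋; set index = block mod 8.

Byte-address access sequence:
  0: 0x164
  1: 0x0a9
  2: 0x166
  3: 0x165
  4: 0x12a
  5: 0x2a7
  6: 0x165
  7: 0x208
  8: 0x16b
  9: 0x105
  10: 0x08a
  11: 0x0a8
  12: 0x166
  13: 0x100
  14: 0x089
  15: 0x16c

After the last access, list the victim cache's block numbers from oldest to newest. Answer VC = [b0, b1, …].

VC = [42, 18, 32, 16]

#0 0x164→b22/s6 MISS; vc=[]
#1 0xa9→b10/s2 MISS; vc=[]
#2 0x166→b22/s6 L1-HIT; vc=[]
#3 0x165→b22/s6 L1-HIT; vc=[]
#4 0x12a→b18/s2 MISS; vc=[10]
#5 0x2a7→b42/s2 MISS; vc=[10,18]
#6 0x165→b22/s6 L1-HIT; vc=[10,18]
#7 0x208→b32/s0 MISS; vc=[10,18]
#8 0x16b→b22/s6 L1-HIT; vc=[10,18]
#9 0x105→b16/s0 MISS; vc=[10,18,32]
#10 0x8a→b8/s0 MISS; vc=[10,18,32,16]
#11 0xa8→b10/s2 VC-HIT; vc=[42,18,32,16]
#12 0x166→b22/s6 L1-HIT; vc=[42,18,32,16]
#13 0x100→b16/s0 VC-HIT; vc=[42,18,32,8]
#14 0x89→b8/s0 VC-HIT; vc=[42,18,32,16]
#15 0x16c→b22/s6 L1-HIT; vc=[42,18,32,16]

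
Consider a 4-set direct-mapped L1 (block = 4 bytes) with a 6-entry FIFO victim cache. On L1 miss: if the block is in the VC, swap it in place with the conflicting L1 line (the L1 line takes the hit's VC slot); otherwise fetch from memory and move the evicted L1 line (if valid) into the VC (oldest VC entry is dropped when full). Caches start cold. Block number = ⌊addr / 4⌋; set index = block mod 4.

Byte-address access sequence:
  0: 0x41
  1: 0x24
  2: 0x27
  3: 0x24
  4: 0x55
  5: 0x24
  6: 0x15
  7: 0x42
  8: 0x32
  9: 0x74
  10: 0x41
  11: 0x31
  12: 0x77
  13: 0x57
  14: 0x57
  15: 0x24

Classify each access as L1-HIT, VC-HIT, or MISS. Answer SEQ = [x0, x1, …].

0: 0x41 (blk 16, set 0) → MISS  vc=[]
1: 0x24 (blk 9, set 1) → MISS  vc=[]
2: 0x27 (blk 9, set 1) → L1-HIT  vc=[]
3: 0x24 (blk 9, set 1) → L1-HIT  vc=[]
4: 0x55 (blk 21, set 1) → MISS  vc=[9]
5: 0x24 (blk 9, set 1) → VC-HIT  vc=[21]
6: 0x15 (blk 5, set 1) → MISS  vc=[21, 9]
7: 0x42 (blk 16, set 0) → L1-HIT  vc=[21, 9]
8: 0x32 (blk 12, set 0) → MISS  vc=[21, 9, 16]
9: 0x74 (blk 29, set 1) → MISS  vc=[21, 9, 16, 5]
10: 0x41 (blk 16, set 0) → VC-HIT  vc=[21, 9, 12, 5]
11: 0x31 (blk 12, set 0) → VC-HIT  vc=[21, 9, 16, 5]
12: 0x77 (blk 29, set 1) → L1-HIT  vc=[21, 9, 16, 5]
13: 0x57 (blk 21, set 1) → VC-HIT  vc=[29, 9, 16, 5]
14: 0x57 (blk 21, set 1) → L1-HIT  vc=[29, 9, 16, 5]
15: 0x24 (blk 9, set 1) → VC-HIT  vc=[29, 21, 16, 5]

SEQ = [MISS, MISS, L1-HIT, L1-HIT, MISS, VC-HIT, MISS, L1-HIT, MISS, MISS, VC-HIT, VC-HIT, L1-HIT, VC-HIT, L1-HIT, VC-HIT]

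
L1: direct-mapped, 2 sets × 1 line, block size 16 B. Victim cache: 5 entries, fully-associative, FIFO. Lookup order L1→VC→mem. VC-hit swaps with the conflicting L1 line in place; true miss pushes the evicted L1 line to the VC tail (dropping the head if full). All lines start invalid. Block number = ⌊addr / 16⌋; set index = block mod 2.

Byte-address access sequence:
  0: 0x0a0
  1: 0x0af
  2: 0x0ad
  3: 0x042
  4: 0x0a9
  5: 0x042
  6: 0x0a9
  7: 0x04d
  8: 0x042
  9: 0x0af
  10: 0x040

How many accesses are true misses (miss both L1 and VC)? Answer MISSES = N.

MISSES = 2

0: 0xa0 (blk 10, set 0) → MISS  vc=[]
1: 0xaf (blk 10, set 0) → L1-HIT  vc=[]
2: 0xad (blk 10, set 0) → L1-HIT  vc=[]
3: 0x42 (blk 4, set 0) → MISS  vc=[10]
4: 0xa9 (blk 10, set 0) → VC-HIT  vc=[4]
5: 0x42 (blk 4, set 0) → VC-HIT  vc=[10]
6: 0xa9 (blk 10, set 0) → VC-HIT  vc=[4]
7: 0x4d (blk 4, set 0) → VC-HIT  vc=[10]
8: 0x42 (blk 4, set 0) → L1-HIT  vc=[10]
9: 0xaf (blk 10, set 0) → VC-HIT  vc=[4]
10: 0x40 (blk 4, set 0) → VC-HIT  vc=[10]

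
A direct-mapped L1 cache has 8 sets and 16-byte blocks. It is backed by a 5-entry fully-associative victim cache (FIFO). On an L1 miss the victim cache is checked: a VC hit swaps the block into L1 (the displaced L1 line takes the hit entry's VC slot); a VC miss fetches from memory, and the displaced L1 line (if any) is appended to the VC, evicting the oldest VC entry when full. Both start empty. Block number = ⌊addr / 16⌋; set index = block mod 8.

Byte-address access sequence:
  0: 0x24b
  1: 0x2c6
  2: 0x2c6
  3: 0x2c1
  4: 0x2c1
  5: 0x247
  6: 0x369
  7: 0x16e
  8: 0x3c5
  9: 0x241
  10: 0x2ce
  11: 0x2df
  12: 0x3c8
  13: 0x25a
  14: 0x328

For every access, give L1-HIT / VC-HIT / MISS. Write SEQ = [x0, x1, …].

SEQ = [MISS, MISS, L1-HIT, L1-HIT, L1-HIT, VC-HIT, MISS, MISS, MISS, VC-HIT, VC-HIT, MISS, VC-HIT, MISS, MISS]

  [0] addr=0x24b blk=36 s=4: MISS | VC []
  [1] addr=0x2c6 blk=44 s=4: MISS | VC [36]
  [2] addr=0x2c6 blk=44 s=4: L1-HIT | VC [36]
  [3] addr=0x2c1 blk=44 s=4: L1-HIT | VC [36]
  [4] addr=0x2c1 blk=44 s=4: L1-HIT | VC [36]
  [5] addr=0x247 blk=36 s=4: VC-HIT | VC [44]
  [6] addr=0x369 blk=54 s=6: MISS | VC [44]
  [7] addr=0x16e blk=22 s=6: MISS | VC [44, 54]
  [8] addr=0x3c5 blk=60 s=4: MISS | VC [44, 54, 36]
  [9] addr=0x241 blk=36 s=4: VC-HIT | VC [44, 54, 60]
  [10] addr=0x2ce blk=44 s=4: VC-HIT | VC [36, 54, 60]
  [11] addr=0x2df blk=45 s=5: MISS | VC [36, 54, 60]
  [12] addr=0x3c8 blk=60 s=4: VC-HIT | VC [36, 54, 44]
  [13] addr=0x25a blk=37 s=5: MISS | VC [36, 54, 44, 45]
  [14] addr=0x328 blk=50 s=2: MISS | VC [36, 54, 44, 45]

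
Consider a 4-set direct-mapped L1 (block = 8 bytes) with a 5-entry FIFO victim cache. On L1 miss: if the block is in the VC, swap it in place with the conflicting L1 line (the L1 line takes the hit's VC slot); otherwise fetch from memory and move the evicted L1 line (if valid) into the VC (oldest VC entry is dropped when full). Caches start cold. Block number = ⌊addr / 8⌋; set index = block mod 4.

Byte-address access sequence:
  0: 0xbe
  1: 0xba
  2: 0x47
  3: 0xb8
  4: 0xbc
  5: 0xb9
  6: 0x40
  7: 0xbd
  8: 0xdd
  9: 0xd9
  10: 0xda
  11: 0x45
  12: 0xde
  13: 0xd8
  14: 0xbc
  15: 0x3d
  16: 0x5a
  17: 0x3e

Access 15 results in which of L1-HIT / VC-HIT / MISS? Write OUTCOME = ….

OUTCOME = MISS

  [0] addr=0xbe blk=23 s=3: MISS | VC []
  [1] addr=0xba blk=23 s=3: L1-HIT | VC []
  [2] addr=0x47 blk=8 s=0: MISS | VC []
  [3] addr=0xb8 blk=23 s=3: L1-HIT | VC []
  [4] addr=0xbc blk=23 s=3: L1-HIT | VC []
  [5] addr=0xb9 blk=23 s=3: L1-HIT | VC []
  [6] addr=0x40 blk=8 s=0: L1-HIT | VC []
  [7] addr=0xbd blk=23 s=3: L1-HIT | VC []
  [8] addr=0xdd blk=27 s=3: MISS | VC [23]
  [9] addr=0xd9 blk=27 s=3: L1-HIT | VC [23]
  [10] addr=0xda blk=27 s=3: L1-HIT | VC [23]
  [11] addr=0x45 blk=8 s=0: L1-HIT | VC [23]
  [12] addr=0xde blk=27 s=3: L1-HIT | VC [23]
  [13] addr=0xd8 blk=27 s=3: L1-HIT | VC [23]
  [14] addr=0xbc blk=23 s=3: VC-HIT | VC [27]
  [15] addr=0x3d blk=7 s=3: MISS | VC [27, 23]
  [16] addr=0x5a blk=11 s=3: MISS | VC [27, 23, 7]
  [17] addr=0x3e blk=7 s=3: VC-HIT | VC [27, 23, 11]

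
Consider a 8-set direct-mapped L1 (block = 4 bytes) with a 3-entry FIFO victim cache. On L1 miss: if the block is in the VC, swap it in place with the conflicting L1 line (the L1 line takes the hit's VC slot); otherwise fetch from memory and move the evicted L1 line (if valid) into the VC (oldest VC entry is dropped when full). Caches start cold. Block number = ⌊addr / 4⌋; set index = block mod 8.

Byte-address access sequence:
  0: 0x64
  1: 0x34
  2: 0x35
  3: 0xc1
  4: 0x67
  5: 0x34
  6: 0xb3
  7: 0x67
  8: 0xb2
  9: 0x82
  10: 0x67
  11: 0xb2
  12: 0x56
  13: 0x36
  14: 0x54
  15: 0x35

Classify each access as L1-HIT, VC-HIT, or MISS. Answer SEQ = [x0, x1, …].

  [0] addr=0x64 blk=25 s=1: MISS | VC []
  [1] addr=0x34 blk=13 s=5: MISS | VC []
  [2] addr=0x35 blk=13 s=5: L1-HIT | VC []
  [3] addr=0xc1 blk=48 s=0: MISS | VC []
  [4] addr=0x67 blk=25 s=1: L1-HIT | VC []
  [5] addr=0x34 blk=13 s=5: L1-HIT | VC []
  [6] addr=0xb3 blk=44 s=4: MISS | VC []
  [7] addr=0x67 blk=25 s=1: L1-HIT | VC []
  [8] addr=0xb2 blk=44 s=4: L1-HIT | VC []
  [9] addr=0x82 blk=32 s=0: MISS | VC [48]
  [10] addr=0x67 blk=25 s=1: L1-HIT | VC [48]
  [11] addr=0xb2 blk=44 s=4: L1-HIT | VC [48]
  [12] addr=0x56 blk=21 s=5: MISS | VC [48, 13]
  [13] addr=0x36 blk=13 s=5: VC-HIT | VC [48, 21]
  [14] addr=0x54 blk=21 s=5: VC-HIT | VC [48, 13]
  [15] addr=0x35 blk=13 s=5: VC-HIT | VC [48, 21]

SEQ = [MISS, MISS, L1-HIT, MISS, L1-HIT, L1-HIT, MISS, L1-HIT, L1-HIT, MISS, L1-HIT, L1-HIT, MISS, VC-HIT, VC-HIT, VC-HIT]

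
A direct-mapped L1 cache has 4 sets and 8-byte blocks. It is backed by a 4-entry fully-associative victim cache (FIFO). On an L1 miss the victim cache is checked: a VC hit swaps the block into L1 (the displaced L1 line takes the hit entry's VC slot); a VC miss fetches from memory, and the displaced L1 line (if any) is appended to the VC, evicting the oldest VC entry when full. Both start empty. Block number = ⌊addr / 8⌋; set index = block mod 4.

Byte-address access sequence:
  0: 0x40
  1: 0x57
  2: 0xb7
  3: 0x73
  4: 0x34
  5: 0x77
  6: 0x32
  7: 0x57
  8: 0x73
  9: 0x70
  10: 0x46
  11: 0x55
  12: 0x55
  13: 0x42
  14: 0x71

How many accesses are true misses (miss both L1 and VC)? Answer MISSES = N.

0: 0x40 (blk 8, set 0) → MISS  vc=[]
1: 0x57 (blk 10, set 2) → MISS  vc=[]
2: 0xb7 (blk 22, set 2) → MISS  vc=[10]
3: 0x73 (blk 14, set 2) → MISS  vc=[10, 22]
4: 0x34 (blk 6, set 2) → MISS  vc=[10, 22, 14]
5: 0x77 (blk 14, set 2) → VC-HIT  vc=[10, 22, 6]
6: 0x32 (blk 6, set 2) → VC-HIT  vc=[10, 22, 14]
7: 0x57 (blk 10, set 2) → VC-HIT  vc=[6, 22, 14]
8: 0x73 (blk 14, set 2) → VC-HIT  vc=[6, 22, 10]
9: 0x70 (blk 14, set 2) → L1-HIT  vc=[6, 22, 10]
10: 0x46 (blk 8, set 0) → L1-HIT  vc=[6, 22, 10]
11: 0x55 (blk 10, set 2) → VC-HIT  vc=[6, 22, 14]
12: 0x55 (blk 10, set 2) → L1-HIT  vc=[6, 22, 14]
13: 0x42 (blk 8, set 0) → L1-HIT  vc=[6, 22, 14]
14: 0x71 (blk 14, set 2) → VC-HIT  vc=[6, 22, 10]

MISSES = 5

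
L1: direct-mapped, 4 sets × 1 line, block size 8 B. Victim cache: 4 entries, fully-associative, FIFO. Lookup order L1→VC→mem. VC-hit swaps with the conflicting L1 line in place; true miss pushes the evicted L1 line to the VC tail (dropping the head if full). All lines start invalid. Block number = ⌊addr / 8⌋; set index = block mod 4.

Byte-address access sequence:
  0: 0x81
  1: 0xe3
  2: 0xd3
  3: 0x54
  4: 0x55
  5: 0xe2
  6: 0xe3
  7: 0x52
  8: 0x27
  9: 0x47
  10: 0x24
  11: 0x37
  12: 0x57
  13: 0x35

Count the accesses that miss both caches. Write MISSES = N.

0: 0x81 (blk 16, set 0) → MISS  vc=[]
1: 0xe3 (blk 28, set 0) → MISS  vc=[16]
2: 0xd3 (blk 26, set 2) → MISS  vc=[16]
3: 0x54 (blk 10, set 2) → MISS  vc=[16, 26]
4: 0x55 (blk 10, set 2) → L1-HIT  vc=[16, 26]
5: 0xe2 (blk 28, set 0) → L1-HIT  vc=[16, 26]
6: 0xe3 (blk 28, set 0) → L1-HIT  vc=[16, 26]
7: 0x52 (blk 10, set 2) → L1-HIT  vc=[16, 26]
8: 0x27 (blk 4, set 0) → MISS  vc=[16, 26, 28]
9: 0x47 (blk 8, set 0) → MISS  vc=[16, 26, 28, 4]
10: 0x24 (blk 4, set 0) → VC-HIT  vc=[16, 26, 28, 8]
11: 0x37 (blk 6, set 2) → MISS  vc=[26, 28, 8, 10]
12: 0x57 (blk 10, set 2) → VC-HIT  vc=[26, 28, 8, 6]
13: 0x35 (blk 6, set 2) → VC-HIT  vc=[26, 28, 8, 10]

MISSES = 7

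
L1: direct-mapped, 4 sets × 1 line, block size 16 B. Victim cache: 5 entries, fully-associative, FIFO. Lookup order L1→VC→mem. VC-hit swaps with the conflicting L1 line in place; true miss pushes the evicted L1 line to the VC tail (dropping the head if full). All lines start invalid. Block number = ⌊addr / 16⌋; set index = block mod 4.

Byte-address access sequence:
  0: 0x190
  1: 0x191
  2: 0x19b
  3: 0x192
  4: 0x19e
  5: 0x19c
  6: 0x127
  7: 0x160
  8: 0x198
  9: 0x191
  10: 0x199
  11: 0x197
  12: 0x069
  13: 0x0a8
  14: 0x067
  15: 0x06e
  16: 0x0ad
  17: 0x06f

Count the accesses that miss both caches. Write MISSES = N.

MISSES = 5

  [0] addr=0x190 blk=25 s=1: MISS | VC []
  [1] addr=0x191 blk=25 s=1: L1-HIT | VC []
  [2] addr=0x19b blk=25 s=1: L1-HIT | VC []
  [3] addr=0x192 blk=25 s=1: L1-HIT | VC []
  [4] addr=0x19e blk=25 s=1: L1-HIT | VC []
  [5] addr=0x19c blk=25 s=1: L1-HIT | VC []
  [6] addr=0x127 blk=18 s=2: MISS | VC []
  [7] addr=0x160 blk=22 s=2: MISS | VC [18]
  [8] addr=0x198 blk=25 s=1: L1-HIT | VC [18]
  [9] addr=0x191 blk=25 s=1: L1-HIT | VC [18]
  [10] addr=0x199 blk=25 s=1: L1-HIT | VC [18]
  [11] addr=0x197 blk=25 s=1: L1-HIT | VC [18]
  [12] addr=0x69 blk=6 s=2: MISS | VC [18, 22]
  [13] addr=0xa8 blk=10 s=2: MISS | VC [18, 22, 6]
  [14] addr=0x67 blk=6 s=2: VC-HIT | VC [18, 22, 10]
  [15] addr=0x6e blk=6 s=2: L1-HIT | VC [18, 22, 10]
  [16] addr=0xad blk=10 s=2: VC-HIT | VC [18, 22, 6]
  [17] addr=0x6f blk=6 s=2: VC-HIT | VC [18, 22, 10]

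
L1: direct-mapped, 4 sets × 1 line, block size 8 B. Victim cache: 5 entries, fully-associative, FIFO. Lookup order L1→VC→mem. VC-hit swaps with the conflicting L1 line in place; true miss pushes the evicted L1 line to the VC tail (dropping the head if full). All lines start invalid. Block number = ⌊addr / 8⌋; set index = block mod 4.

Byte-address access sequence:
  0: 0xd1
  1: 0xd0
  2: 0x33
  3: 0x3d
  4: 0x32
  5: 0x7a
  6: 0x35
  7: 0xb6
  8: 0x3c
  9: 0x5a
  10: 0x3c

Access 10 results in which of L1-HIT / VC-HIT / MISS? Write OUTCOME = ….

#0 0xd1→b26/s2 MISS; vc=[]
#1 0xd0→b26/s2 L1-HIT; vc=[]
#2 0x33→b6/s2 MISS; vc=[26]
#3 0x3d→b7/s3 MISS; vc=[26]
#4 0x32→b6/s2 L1-HIT; vc=[26]
#5 0x7a→b15/s3 MISS; vc=[26,7]
#6 0x35→b6/s2 L1-HIT; vc=[26,7]
#7 0xb6→b22/s2 MISS; vc=[26,7,6]
#8 0x3c→b7/s3 VC-HIT; vc=[26,15,6]
#9 0x5a→b11/s3 MISS; vc=[26,15,6,7]
#10 0x3c→b7/s3 VC-HIT; vc=[26,15,6,11]

OUTCOME = VC-HIT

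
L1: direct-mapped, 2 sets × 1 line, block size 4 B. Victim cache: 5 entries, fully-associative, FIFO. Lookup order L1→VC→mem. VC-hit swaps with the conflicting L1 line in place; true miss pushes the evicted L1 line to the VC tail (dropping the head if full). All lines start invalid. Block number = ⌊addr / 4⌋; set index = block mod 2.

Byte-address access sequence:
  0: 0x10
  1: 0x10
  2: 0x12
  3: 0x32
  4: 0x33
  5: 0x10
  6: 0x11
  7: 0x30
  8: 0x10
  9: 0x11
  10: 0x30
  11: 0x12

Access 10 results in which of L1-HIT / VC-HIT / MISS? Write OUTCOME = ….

OUTCOME = VC-HIT

#0 0x10→b4/s0 MISS; vc=[]
#1 0x10→b4/s0 L1-HIT; vc=[]
#2 0x12→b4/s0 L1-HIT; vc=[]
#3 0x32→b12/s0 MISS; vc=[4]
#4 0x33→b12/s0 L1-HIT; vc=[4]
#5 0x10→b4/s0 VC-HIT; vc=[12]
#6 0x11→b4/s0 L1-HIT; vc=[12]
#7 0x30→b12/s0 VC-HIT; vc=[4]
#8 0x10→b4/s0 VC-HIT; vc=[12]
#9 0x11→b4/s0 L1-HIT; vc=[12]
#10 0x30→b12/s0 VC-HIT; vc=[4]
#11 0x12→b4/s0 VC-HIT; vc=[12]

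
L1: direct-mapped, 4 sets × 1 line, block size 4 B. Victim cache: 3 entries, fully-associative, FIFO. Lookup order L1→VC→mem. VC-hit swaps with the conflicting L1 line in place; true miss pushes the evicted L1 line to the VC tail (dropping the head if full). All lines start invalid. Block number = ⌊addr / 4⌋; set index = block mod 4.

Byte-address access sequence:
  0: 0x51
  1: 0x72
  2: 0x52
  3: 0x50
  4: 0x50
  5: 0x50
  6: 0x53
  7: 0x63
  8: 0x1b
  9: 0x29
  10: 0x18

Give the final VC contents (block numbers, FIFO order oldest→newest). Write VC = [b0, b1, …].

VC = [28, 20, 10]

0: 0x51 (blk 20, set 0) → MISS  vc=[]
1: 0x72 (blk 28, set 0) → MISS  vc=[20]
2: 0x52 (blk 20, set 0) → VC-HIT  vc=[28]
3: 0x50 (blk 20, set 0) → L1-HIT  vc=[28]
4: 0x50 (blk 20, set 0) → L1-HIT  vc=[28]
5: 0x50 (blk 20, set 0) → L1-HIT  vc=[28]
6: 0x53 (blk 20, set 0) → L1-HIT  vc=[28]
7: 0x63 (blk 24, set 0) → MISS  vc=[28, 20]
8: 0x1b (blk 6, set 2) → MISS  vc=[28, 20]
9: 0x29 (blk 10, set 2) → MISS  vc=[28, 20, 6]
10: 0x18 (blk 6, set 2) → VC-HIT  vc=[28, 20, 10]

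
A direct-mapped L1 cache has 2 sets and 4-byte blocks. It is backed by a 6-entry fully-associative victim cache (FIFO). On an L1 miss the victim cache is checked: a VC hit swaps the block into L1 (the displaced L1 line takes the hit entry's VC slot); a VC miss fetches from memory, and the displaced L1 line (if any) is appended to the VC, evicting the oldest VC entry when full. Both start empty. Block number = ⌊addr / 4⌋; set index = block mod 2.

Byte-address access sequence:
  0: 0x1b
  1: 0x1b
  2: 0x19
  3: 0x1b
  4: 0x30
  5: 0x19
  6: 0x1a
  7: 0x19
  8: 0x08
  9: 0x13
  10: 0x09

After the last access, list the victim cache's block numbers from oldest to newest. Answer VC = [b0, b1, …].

#0 0x1b→b6/s0 MISS; vc=[]
#1 0x1b→b6/s0 L1-HIT; vc=[]
#2 0x19→b6/s0 L1-HIT; vc=[]
#3 0x1b→b6/s0 L1-HIT; vc=[]
#4 0x30→b12/s0 MISS; vc=[6]
#5 0x19→b6/s0 VC-HIT; vc=[12]
#6 0x1a→b6/s0 L1-HIT; vc=[12]
#7 0x19→b6/s0 L1-HIT; vc=[12]
#8 0x8→b2/s0 MISS; vc=[12,6]
#9 0x13→b4/s0 MISS; vc=[12,6,2]
#10 0x9→b2/s0 VC-HIT; vc=[12,6,4]

VC = [12, 6, 4]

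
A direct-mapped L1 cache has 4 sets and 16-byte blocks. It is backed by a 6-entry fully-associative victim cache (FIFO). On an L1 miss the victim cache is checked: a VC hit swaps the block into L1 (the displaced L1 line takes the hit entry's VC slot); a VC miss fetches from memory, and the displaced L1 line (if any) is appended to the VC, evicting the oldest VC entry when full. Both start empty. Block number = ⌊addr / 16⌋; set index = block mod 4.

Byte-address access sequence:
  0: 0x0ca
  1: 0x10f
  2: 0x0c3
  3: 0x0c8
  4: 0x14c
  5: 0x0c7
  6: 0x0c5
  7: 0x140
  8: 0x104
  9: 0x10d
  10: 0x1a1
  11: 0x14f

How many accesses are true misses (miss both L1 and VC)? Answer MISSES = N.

MISSES = 4

0: 0xca (blk 12, set 0) → MISS  vc=[]
1: 0x10f (blk 16, set 0) → MISS  vc=[12]
2: 0xc3 (blk 12, set 0) → VC-HIT  vc=[16]
3: 0xc8 (blk 12, set 0) → L1-HIT  vc=[16]
4: 0x14c (blk 20, set 0) → MISS  vc=[16, 12]
5: 0xc7 (blk 12, set 0) → VC-HIT  vc=[16, 20]
6: 0xc5 (blk 12, set 0) → L1-HIT  vc=[16, 20]
7: 0x140 (blk 20, set 0) → VC-HIT  vc=[16, 12]
8: 0x104 (blk 16, set 0) → VC-HIT  vc=[20, 12]
9: 0x10d (blk 16, set 0) → L1-HIT  vc=[20, 12]
10: 0x1a1 (blk 26, set 2) → MISS  vc=[20, 12]
11: 0x14f (blk 20, set 0) → VC-HIT  vc=[16, 12]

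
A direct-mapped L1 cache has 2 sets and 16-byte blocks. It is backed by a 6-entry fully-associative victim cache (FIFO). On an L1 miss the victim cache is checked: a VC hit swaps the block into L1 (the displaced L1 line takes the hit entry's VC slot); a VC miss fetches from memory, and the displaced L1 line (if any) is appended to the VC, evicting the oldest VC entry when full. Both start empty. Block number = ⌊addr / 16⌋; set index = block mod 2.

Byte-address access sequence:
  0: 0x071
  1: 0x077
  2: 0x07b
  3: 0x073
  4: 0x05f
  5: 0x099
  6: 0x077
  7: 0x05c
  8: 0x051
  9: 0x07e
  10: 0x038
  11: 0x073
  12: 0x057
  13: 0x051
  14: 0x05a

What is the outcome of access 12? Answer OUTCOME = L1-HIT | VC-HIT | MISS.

0: 0x71 (blk 7, set 1) → MISS  vc=[]
1: 0x77 (blk 7, set 1) → L1-HIT  vc=[]
2: 0x7b (blk 7, set 1) → L1-HIT  vc=[]
3: 0x73 (blk 7, set 1) → L1-HIT  vc=[]
4: 0x5f (blk 5, set 1) → MISS  vc=[7]
5: 0x99 (blk 9, set 1) → MISS  vc=[7, 5]
6: 0x77 (blk 7, set 1) → VC-HIT  vc=[9, 5]
7: 0x5c (blk 5, set 1) → VC-HIT  vc=[9, 7]
8: 0x51 (blk 5, set 1) → L1-HIT  vc=[9, 7]
9: 0x7e (blk 7, set 1) → VC-HIT  vc=[9, 5]
10: 0x38 (blk 3, set 1) → MISS  vc=[9, 5, 7]
11: 0x73 (blk 7, set 1) → VC-HIT  vc=[9, 5, 3]
12: 0x57 (blk 5, set 1) → VC-HIT  vc=[9, 7, 3]
13: 0x51 (blk 5, set 1) → L1-HIT  vc=[9, 7, 3]
14: 0x5a (blk 5, set 1) → L1-HIT  vc=[9, 7, 3]

OUTCOME = VC-HIT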